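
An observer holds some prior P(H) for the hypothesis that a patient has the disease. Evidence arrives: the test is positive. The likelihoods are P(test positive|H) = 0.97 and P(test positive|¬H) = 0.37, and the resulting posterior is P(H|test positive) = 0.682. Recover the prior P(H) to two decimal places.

Bayes' rule in odds form gives O(H|E) = O(H)·[P(E|H)/P(E|¬H)], hence O(H) = O(H|E)/LR.
Posterior odds = 0.682/(1−0.682) = 2.1447. LR = 0.97/0.37 = 2.6216.
Prior odds = 2.1447/2.6216 = 0.8181, so P(H) = 0.8181/(1+0.8181) ≈ 0.45.

P(H) = 0.45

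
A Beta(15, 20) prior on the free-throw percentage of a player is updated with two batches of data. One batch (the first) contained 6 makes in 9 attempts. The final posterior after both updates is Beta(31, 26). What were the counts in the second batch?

Because Beta–binomial updating is additive in the counts, the combined data contributed (α_post−α_prior, β_post−β_prior) successes and failures.
Total across both batches: 31−15=16 makes, 26−20=6 misses.
Subtract the first batch: 16−6=10 makes and 6−3=3 misses.

10 makes and 3 misses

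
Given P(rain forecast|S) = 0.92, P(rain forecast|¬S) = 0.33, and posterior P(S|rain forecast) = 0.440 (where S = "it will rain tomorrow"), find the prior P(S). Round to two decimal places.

P(S) = 0.22

In odds form, posterior odds = prior odds × likelihood ratio, so prior odds = posterior odds ÷ LR.
Posterior odds = 0.440/(1−0.440) = 0.7857. LR = 0.92/0.33 = 2.7879.
Prior odds = 0.7857/2.7879 = 0.2818, so P(S) = 0.2818/(1+0.2818) ≈ 0.22.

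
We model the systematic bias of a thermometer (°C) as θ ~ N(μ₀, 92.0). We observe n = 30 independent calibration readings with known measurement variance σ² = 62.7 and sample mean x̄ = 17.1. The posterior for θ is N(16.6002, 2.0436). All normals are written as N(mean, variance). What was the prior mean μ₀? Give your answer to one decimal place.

μ₀ = -5.4

With known observation variance, the Normal–Normal posterior has precision τ_n = τ₀ + n/σ² and mean μ_n = (τ₀μ₀ + (n/σ²)x̄)/τ_n.
Here τ₀ = 1/92.0 = 0.010870 and τ_data = 30/62.7 = 0.478469, so τ_n = 0.489339.
Rearranging for μ₀: μ₀ = (μ_n·τ_n − τ_data·x̄)/τ₀ = (16.6002·0.489339 − 0.478469·17.1) / 0.010870 = -0.058695/0.010870 ≈ -5.4.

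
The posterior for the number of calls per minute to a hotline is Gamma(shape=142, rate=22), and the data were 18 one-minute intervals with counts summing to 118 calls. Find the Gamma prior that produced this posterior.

Gamma(shape=24, rate=4)

A Gamma(α, β) prior (rate parametrization) on a Poisson rate with n observations summing to S gives posterior Gamma(α+S, β+n).
So α = 142 − 118 = 24 and β = 22 − 18 = 4.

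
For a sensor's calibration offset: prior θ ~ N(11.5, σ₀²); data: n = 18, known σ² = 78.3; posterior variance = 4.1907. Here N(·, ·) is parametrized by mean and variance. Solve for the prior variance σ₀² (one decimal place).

Posterior precision equals prior precision plus data precision: 1/σ_n² = 1/σ₀² + n/σ².
So 1/σ₀² = 1/4.1907 − 18/78.3 = 0.238624 − 0.229885 = 0.008739.
Hence σ₀² = 1/0.008739 ≈ 114.4.

σ₀² = 114.4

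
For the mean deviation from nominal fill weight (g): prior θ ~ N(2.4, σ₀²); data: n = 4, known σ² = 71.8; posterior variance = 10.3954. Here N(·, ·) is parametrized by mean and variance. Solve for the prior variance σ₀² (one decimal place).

σ₀² = 24.7

For the Normal–Normal model with known σ², precisions add: τ_n = τ₀ + n/σ².
So 1/σ₀² = 1/10.3954 − 4/71.8 = 0.096196 − 0.055710 = 0.040486.
Hence σ₀² = 1/0.040486 ≈ 24.7.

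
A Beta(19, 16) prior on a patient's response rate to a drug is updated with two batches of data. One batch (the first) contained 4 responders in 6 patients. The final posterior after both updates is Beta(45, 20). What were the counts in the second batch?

Because Beta–binomial updating is additive in the counts, the combined data contributed (α_post−α_prior, β_post−β_prior) successes and failures.
Total across both batches: 45−19=26 responders, 20−16=4 non-responders.
Subtract the first batch: 26−4=22 responders and 4−2=2 non-responders.

22 responders and 2 non-responders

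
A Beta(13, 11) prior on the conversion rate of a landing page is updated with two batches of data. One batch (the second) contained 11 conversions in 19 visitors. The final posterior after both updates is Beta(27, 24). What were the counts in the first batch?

Because Beta–binomial updating is additive in the counts, the combined data contributed (α_post−α_prior, β_post−β_prior) successes and failures.
Total across both batches: 27−13=14 conversions, 24−11=13 bounces.
Subtract the second batch: 14−11=3 conversions and 13−8=5 bounces.

3 conversions and 5 bounces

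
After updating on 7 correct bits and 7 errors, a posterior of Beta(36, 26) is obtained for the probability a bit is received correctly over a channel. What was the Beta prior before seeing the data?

Beta(29, 19)

A Beta(a, b) prior with s successes and f failures in binomial data gives a Beta(a+s, b+f) posterior.
Subtract the data counts: 36−7=29, 26−7=19.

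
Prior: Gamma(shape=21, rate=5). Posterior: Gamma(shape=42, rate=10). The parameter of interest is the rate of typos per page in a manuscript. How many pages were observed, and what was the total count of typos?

n = 5 pages with total 21 typos

Gamma–Poisson conjugacy: posterior shape = α + Σxᵢ, posterior rate = β + n.
Matching: Σxᵢ = 42 − 21 = 21 and n = 10 − 5 = 5.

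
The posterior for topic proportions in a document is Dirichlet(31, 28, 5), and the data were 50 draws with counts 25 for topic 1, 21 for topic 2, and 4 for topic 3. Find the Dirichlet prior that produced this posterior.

Dirichlet(6, 7, 1)

For a Dirichlet(α) prior with multinomial counts c, the posterior is Dirichlet(α + c) componentwise.
Subtract each count from the matching posterior parameter: 31−25=6, 28−21=7, 5−4=1.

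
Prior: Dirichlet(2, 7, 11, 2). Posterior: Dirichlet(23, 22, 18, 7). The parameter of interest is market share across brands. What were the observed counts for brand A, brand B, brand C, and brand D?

counts (21, 15, 7, 5)

For a Dirichlet(α) prior with multinomial counts c, the posterior is Dirichlet(α + c) componentwise.
Counts are posterior − prior componentwise: 23−2=21, 22−7=15, 18−11=7, 7−2=5.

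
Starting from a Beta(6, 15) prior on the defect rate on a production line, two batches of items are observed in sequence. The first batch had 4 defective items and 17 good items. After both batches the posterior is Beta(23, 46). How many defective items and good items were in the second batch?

13 defective items and 14 good items

Because Beta–binomial updating is additive in the counts, the combined data contributed (α_post−α_prior, β_post−β_prior) successes and failures.
Total across both batches: 23−6=17 defective items, 46−15=31 good items.
Subtract the first batch: 17−4=13 defective items and 31−17=14 good items.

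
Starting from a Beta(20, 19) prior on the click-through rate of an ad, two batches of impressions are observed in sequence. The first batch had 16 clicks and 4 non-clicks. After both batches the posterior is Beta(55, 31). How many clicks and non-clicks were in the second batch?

19 clicks and 8 non-clicks

Sequential conjugate updates are equivalent to a single update on the pooled data, so total successes = posterior α − prior α and total failures = posterior β − prior β.
Total across both batches: 55−20=35 clicks, 31−19=12 non-clicks.
Subtract the first batch: 35−16=19 clicks and 12−4=8 non-clicks.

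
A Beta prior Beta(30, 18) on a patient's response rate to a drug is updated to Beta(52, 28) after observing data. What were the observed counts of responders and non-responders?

22 responders and 10 non-responders

Beta is conjugate to the binomial likelihood: posterior = Beta(a+s, b+f).
Match parameters: s=52−30=22, f=28−18=10.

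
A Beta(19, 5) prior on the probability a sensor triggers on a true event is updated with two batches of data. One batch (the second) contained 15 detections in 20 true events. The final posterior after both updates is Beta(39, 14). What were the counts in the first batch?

Sequential conjugate updates are equivalent to a single update on the pooled data, so total successes = posterior α − prior α and total failures = posterior β − prior β.
Total across both batches: 39−19=20 detections, 14−5=9 misses.
Subtract the second batch: 20−15=5 detections and 9−5=4 misses.

5 detections and 4 misses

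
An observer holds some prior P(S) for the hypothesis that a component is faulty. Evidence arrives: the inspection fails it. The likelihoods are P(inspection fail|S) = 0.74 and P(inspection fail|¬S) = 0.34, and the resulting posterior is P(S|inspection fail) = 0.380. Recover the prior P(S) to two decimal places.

Bayes' rule in odds form gives O(S|E) = O(S)·[P(E|S)/P(E|¬S)], hence O(S) = O(S|E)/LR.
Posterior odds = 0.380/(1−0.380) = 0.6129. LR = 0.74/0.34 = 2.1765.
Prior odds = 0.6129/2.1765 = 0.2816, so P(S) = 0.2816/(1+0.2816) ≈ 0.22.

P(S) = 0.22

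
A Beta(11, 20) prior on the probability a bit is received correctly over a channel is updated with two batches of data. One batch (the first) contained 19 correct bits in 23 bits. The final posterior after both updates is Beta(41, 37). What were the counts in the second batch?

Sequential conjugate updates are equivalent to a single update on the pooled data, so total successes = posterior α − prior α and total failures = posterior β − prior β.
Total across both batches: 41−11=30 correct bits, 37−20=17 errors.
Subtract the first batch: 30−19=11 correct bits and 17−4=13 errors.

11 correct bits and 13 errors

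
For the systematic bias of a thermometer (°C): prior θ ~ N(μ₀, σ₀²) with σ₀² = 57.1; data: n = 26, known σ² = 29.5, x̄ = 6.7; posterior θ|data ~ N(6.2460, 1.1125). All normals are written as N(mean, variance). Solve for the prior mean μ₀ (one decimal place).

μ₀ = -16.6

With known observation variance, the Normal–Normal posterior has precision τ_n = τ₀ + n/σ² and mean μ_n = (τ₀μ₀ + (n/σ²)x̄)/τ_n.
Here τ₀ = 1/57.1 = 0.017513 and τ_data = 26/29.5 = 0.881356, so τ_n = 0.898869.
Rearranging for μ₀: μ₀ = (μ_n·τ_n − τ_data·x̄)/τ₀ = (6.2460·0.898869 − 0.881356·6.7) / 0.017513 = -0.290749/0.017513 ≈ -16.6.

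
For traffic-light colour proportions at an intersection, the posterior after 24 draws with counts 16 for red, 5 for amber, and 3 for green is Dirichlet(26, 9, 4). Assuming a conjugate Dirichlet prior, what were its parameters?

For a Dirichlet(α) prior with multinomial counts c, the posterior is Dirichlet(α + c) componentwise.
Subtract each count from the matching posterior parameter: 26−16=10, 9−5=4, 4−3=1.

Dirichlet(10, 4, 1)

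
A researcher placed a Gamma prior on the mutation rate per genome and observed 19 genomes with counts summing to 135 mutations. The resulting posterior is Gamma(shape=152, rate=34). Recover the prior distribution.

Gamma(shape=17, rate=15)

A Gamma(α, β) prior (rate parametrization) on a Poisson rate with n observations summing to S gives posterior Gamma(α+S, β+n).
So α = 152 − 135 = 17 and β = 34 − 19 = 15.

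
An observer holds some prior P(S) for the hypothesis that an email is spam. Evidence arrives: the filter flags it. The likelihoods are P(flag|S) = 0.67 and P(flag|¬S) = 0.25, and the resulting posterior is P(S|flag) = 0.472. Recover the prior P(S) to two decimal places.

P(S) = 0.25

Bayes' rule in odds form gives O(S|E) = O(S)·[P(E|S)/P(E|¬S)], hence O(S) = O(S|E)/LR.
Posterior odds = 0.472/(1−0.472) = 0.8939. LR = 0.67/0.25 = 2.6800.
Prior odds = 0.8939/2.6800 = 0.3335, so P(S) = 0.3335/(1+0.3335) ≈ 0.25.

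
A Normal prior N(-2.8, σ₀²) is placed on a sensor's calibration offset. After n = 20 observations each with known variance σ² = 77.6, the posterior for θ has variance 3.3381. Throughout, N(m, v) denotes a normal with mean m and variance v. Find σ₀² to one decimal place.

Posterior precision equals prior precision plus data precision: 1/σ_n² = 1/σ₀² + n/σ².
So 1/σ₀² = 1/3.3381 − 20/77.6 = 0.299572 − 0.257732 = 0.041840.
Hence σ₀² = 1/0.041840 ≈ 23.9.

σ₀² = 23.9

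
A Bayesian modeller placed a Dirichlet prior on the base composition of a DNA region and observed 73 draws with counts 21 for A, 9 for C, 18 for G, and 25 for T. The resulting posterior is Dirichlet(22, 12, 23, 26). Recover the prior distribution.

For a Dirichlet(α) prior with multinomial counts c, the posterior is Dirichlet(α + c) componentwise.
Subtract each count from the matching posterior parameter: 22−21=1, 12−9=3, 23−18=5, 26−25=1.

Dirichlet(1, 3, 5, 1)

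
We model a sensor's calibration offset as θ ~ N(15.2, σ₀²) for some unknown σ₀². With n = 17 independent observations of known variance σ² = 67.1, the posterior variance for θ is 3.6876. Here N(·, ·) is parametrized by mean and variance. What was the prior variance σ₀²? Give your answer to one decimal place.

σ₀² = 56.1

For the Normal–Normal model with known σ², precisions add: τ_n = τ₀ + n/σ².
So 1/σ₀² = 1/3.6876 − 17/67.1 = 0.271179 − 0.253353 = 0.017826.
Hence σ₀² = 1/0.017826 ≈ 56.1.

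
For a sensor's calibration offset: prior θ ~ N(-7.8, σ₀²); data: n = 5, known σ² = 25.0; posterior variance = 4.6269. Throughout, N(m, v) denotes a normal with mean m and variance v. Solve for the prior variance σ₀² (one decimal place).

For the Normal–Normal model with known σ², precisions add: τ_n = τ₀ + n/σ².
So 1/σ₀² = 1/4.6269 − 5/25.0 = 0.216127 − 0.200000 = 0.016127.
Hence σ₀² = 1/0.016127 ≈ 62.0.

σ₀² = 62.0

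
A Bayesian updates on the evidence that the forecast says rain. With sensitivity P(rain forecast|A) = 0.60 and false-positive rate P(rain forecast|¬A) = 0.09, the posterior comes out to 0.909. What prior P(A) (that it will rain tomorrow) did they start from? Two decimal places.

P(A) = 0.60

Bayes' rule in odds form gives O(A|E) = O(A)·[P(E|A)/P(E|¬A)], hence O(A) = O(A|E)/LR.
Posterior odds = 0.909/(1−0.909) = 9.9890. LR = 0.60/0.09 = 6.6667.
Prior odds = 9.9890/6.6667 = 1.4983, so P(A) = 1.4983/(1+1.4983) ≈ 0.60.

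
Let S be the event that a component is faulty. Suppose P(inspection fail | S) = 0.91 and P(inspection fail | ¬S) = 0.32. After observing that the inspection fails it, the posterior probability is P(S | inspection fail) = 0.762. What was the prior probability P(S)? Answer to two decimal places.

P(S) = 0.53

In odds form, posterior odds = prior odds × likelihood ratio, so prior odds = posterior odds ÷ LR.
Posterior odds = 0.762/(1−0.762) = 3.2017. LR = 0.91/0.32 = 2.8438.
Prior odds = 3.2017/2.8438 = 1.1259, so P(S) = 1.1259/(1+1.1259) ≈ 0.53.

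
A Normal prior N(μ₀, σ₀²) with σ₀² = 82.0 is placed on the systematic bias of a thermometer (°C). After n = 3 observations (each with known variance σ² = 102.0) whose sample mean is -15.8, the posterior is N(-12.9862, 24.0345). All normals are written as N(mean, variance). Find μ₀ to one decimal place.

μ₀ = -6.2

With known observation variance, the Normal–Normal posterior has precision τ_n = τ₀ + n/σ² and mean μ_n = (τ₀μ₀ + (n/σ²)x̄)/τ_n.
Here τ₀ = 1/82.0 = 0.012195 and τ_data = 3/102.0 = 0.029412, so τ_n = 0.041607.
Rearranging for μ₀: μ₀ = (μ_n·τ_n − τ_data·x̄)/τ₀ = (-12.9862·0.041607 − 0.029412·-15.8) / 0.012195 = -0.075607/0.012195 ≈ -6.2.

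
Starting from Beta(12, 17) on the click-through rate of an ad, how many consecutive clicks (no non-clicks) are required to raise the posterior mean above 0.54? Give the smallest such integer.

k = 8

After k clicks and 0 non-clicks the posterior is Beta(12+k, 17), with mean (12+k)/(12+17+k).
Set (12+k)/(29+k) > 0.54 and solve: k > (0.54·29 − 12)/(1 − 0.54) = 7.957.
The smallest integer exceeding 7.957 is 8.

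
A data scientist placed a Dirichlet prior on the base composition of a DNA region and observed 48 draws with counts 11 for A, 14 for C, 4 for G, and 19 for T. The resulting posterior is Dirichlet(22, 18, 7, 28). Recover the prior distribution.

For a Dirichlet(α) prior with multinomial counts c, the posterior is Dirichlet(α + c) componentwise.
Subtract each count from the matching posterior parameter: 22−11=11, 18−14=4, 7−4=3, 28−19=9.

Dirichlet(11, 4, 3, 9)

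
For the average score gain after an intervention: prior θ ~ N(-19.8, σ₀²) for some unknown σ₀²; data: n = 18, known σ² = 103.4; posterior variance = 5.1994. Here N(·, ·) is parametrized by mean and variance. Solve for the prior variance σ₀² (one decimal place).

Posterior precision equals prior precision plus data precision: 1/σ_n² = 1/σ₀² + n/σ².
So 1/σ₀² = 1/5.1994 − 18/103.4 = 0.192330 − 0.174081 = 0.018249.
Hence σ₀² = 1/0.018249 ≈ 54.8.

σ₀² = 54.8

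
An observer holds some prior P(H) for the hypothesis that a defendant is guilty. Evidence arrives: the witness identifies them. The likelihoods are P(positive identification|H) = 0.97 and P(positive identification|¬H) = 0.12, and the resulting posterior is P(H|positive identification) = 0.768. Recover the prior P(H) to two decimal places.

In odds form, posterior odds = prior odds × likelihood ratio, so prior odds = posterior odds ÷ LR.
Posterior odds = 0.768/(1−0.768) = 3.3103. LR = 0.97/0.12 = 8.0833.
Prior odds = 3.3103/8.0833 = 0.4095, so P(H) = 0.4095/(1+0.4095) ≈ 0.29.

P(H) = 0.29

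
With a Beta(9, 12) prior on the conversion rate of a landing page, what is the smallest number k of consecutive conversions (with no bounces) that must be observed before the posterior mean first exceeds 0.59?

After k conversions and 0 bounces the posterior is Beta(9+k, 12), with mean (9+k)/(9+12+k).
Set (9+k)/(21+k) > 0.59 and solve: k > (0.59·21 − 9)/(1 − 0.59) = 8.268.
The smallest integer exceeding 8.268 is 9, and checking k=9: (18)/(30) = 0.6000 > 0.59.

k = 9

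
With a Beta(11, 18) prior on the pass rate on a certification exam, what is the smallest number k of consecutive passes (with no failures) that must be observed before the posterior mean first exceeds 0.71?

k = 34

After k passes and 0 failures the posterior is Beta(11+k, 18), with mean (11+k)/(11+18+k).
Set (11+k)/(29+k) > 0.71 and solve: k > (0.71·29 − 11)/(1 − 0.71) = 33.069.
The smallest integer exceeding 33.069 is 34.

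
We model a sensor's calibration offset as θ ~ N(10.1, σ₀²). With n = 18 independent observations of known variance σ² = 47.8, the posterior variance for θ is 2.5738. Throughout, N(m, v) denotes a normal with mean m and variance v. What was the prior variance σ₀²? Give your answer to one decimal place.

For the Normal–Normal model with known σ², precisions add: τ_n = τ₀ + n/σ².
So 1/σ₀² = 1/2.5738 − 18/47.8 = 0.388531 − 0.376569 = 0.011962.
Hence σ₀² = 1/0.011962 ≈ 83.6.

σ₀² = 83.6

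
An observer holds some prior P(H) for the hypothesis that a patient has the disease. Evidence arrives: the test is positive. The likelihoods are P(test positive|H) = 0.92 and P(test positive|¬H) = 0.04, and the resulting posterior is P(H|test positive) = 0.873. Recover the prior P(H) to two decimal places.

P(H) = 0.23

In odds form, posterior odds = prior odds × likelihood ratio, so prior odds = posterior odds ÷ LR.
Posterior odds = 0.873/(1−0.873) = 6.8740. LR = 0.92/0.04 = 23.0000.
Prior odds = 6.8740/23.0000 = 0.2989, so P(H) = 0.2989/(1+0.2989) ≈ 0.23.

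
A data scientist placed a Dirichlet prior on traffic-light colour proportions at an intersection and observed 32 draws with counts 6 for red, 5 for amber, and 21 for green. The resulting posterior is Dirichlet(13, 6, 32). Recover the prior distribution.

For a Dirichlet(α) prior with multinomial counts c, the posterior is Dirichlet(α + c) componentwise.
Subtract each count from the matching posterior parameter: 13−6=7, 6−5=1, 32−21=11.

Dirichlet(7, 1, 11)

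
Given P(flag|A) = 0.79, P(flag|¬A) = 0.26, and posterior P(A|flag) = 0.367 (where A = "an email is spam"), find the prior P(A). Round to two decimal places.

P(A) = 0.16

Bayes' rule in odds form gives O(A|E) = O(A)·[P(E|A)/P(E|¬A)], hence O(A) = O(A|E)/LR.
Posterior odds = 0.367/(1−0.367) = 0.5798. LR = 0.79/0.26 = 3.0385.
Prior odds = 0.5798/3.0385 = 0.1908, so P(A) = 0.1908/(1+0.1908) ≈ 0.16.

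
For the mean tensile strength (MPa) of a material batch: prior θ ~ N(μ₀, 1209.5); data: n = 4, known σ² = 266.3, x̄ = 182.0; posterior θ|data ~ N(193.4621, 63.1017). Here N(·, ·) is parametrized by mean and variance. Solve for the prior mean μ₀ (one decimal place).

μ₀ = 401.7

The posterior mean is a precision-weighted average: μ_n = (τ₀μ₀ + τ_data·x̄)/(τ₀+τ_data), with τ₀=1/σ₀² and τ_data=n/σ².
Here τ₀ = 1/1209.5 = 0.000827 and τ_data = 4/266.3 = 0.015021, so τ_n = 0.015848.
Rearranging for μ₀: μ₀ = (μ_n·τ_n − τ_data·x̄)/τ₀ = (193.4621·0.015848 − 0.015021·182.0) / 0.000827 = 0.332165/0.000827 ≈ 401.7.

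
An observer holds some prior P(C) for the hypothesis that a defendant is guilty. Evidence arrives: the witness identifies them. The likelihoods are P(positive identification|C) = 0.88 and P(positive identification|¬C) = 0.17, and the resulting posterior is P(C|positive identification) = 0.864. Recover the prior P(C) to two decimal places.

In odds form, posterior odds = prior odds × likelihood ratio, so prior odds = posterior odds ÷ LR.
Posterior odds = 0.864/(1−0.864) = 6.3529. LR = 0.88/0.17 = 5.1765.
Prior odds = 6.3529/5.1765 = 1.2273, so P(C) = 1.2273/(1+1.2273) ≈ 0.55.

P(C) = 0.55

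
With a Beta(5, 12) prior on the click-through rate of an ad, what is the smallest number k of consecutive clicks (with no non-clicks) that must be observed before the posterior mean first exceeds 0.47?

After k clicks and 0 non-clicks the posterior is Beta(5+k, 12), with mean (5+k)/(5+12+k).
Set (5+k)/(17+k) > 0.47 and solve: k > (0.47·17 − 5)/(1 − 0.47) = 5.642.
The smallest integer exceeding 5.642 is 6, and checking k=6: (11)/(23) = 0.4783 > 0.47.

k = 6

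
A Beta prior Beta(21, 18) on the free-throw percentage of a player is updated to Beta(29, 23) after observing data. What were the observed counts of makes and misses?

A Beta(α, β) prior with s successes and f failures in binomial data gives a Beta(α+s, β+f) posterior.
Match parameters: s=29−21=8, f=23−18=5.

8 makes and 5 misses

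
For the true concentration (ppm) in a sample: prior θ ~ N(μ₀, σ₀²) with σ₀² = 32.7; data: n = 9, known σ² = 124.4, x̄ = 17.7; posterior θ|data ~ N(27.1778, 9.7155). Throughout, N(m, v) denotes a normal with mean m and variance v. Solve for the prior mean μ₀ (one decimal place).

The posterior mean is a precision-weighted average: μ_n = (τ₀μ₀ + τ_data·x̄)/(τ₀+τ_data), with τ₀=1/σ₀² and τ_data=n/σ².
Here τ₀ = 1/32.7 = 0.030581 and τ_data = 9/124.4 = 0.072347, so τ_n = 0.102928.
Rearranging for μ₀: μ₀ = (μ_n·τ_n − τ_data·x̄)/τ₀ = (27.1778·0.102928 − 0.072347·17.7) / 0.030581 = 1.516815/0.030581 ≈ 49.6.

μ₀ = 49.6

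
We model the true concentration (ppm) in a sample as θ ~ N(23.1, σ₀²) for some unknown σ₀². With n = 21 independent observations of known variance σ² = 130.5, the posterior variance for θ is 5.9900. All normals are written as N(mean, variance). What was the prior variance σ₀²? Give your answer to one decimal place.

For the Normal–Normal model with known σ², precisions add: τ_n = τ₀ + n/σ².
So 1/σ₀² = 1/5.9900 − 21/130.5 = 0.166945 − 0.160920 = 0.006025.
Hence σ₀² = 1/0.006025 ≈ 166.0.

σ₀² = 166.0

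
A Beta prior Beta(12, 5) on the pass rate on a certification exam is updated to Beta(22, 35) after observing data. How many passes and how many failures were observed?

Beta is conjugate to the binomial likelihood: posterior = Beta(a+s, b+f).
So s = 22 − 12 = 10 and f = 35 − 5 = 30.

10 passes and 30 failures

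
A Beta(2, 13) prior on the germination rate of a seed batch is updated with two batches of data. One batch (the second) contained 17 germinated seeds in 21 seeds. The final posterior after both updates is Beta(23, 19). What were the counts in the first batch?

4 germinated seeds and 2 non-germinating seeds

Because Beta–binomial updating is additive in the counts, the combined data contributed (α_post−α_prior, β_post−β_prior) successes and failures.
Total across both batches: 23−2=21 germinated seeds, 19−13=6 non-germinating seeds.
Subtract the second batch: 21−17=4 germinated seeds and 6−4=2 non-germinating seeds.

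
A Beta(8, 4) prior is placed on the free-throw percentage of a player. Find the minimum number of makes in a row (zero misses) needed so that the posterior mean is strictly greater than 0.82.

After k makes and 0 misses the posterior is Beta(8+k, 4), with mean (8+k)/(8+4+k).
Set (8+k)/(12+k) > 0.82 and solve: k > (0.82·12 − 8)/(1 − 0.82) = 10.222.
The smallest integer exceeding 10.222 is 11, and checking k=11: (19)/(23) = 0.8261 > 0.82.

k = 11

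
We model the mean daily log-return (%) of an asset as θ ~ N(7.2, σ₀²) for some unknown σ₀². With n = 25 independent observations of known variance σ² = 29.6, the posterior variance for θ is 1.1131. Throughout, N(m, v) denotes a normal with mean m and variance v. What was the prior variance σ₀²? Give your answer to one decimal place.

For the Normal–Normal model with known σ², precisions add: τ_n = τ₀ + n/σ².
So 1/σ₀² = 1/1.1131 − 25/29.6 = 0.898392 − 0.844595 = 0.053797.
Hence σ₀² = 1/0.053797 ≈ 18.6.

σ₀² = 18.6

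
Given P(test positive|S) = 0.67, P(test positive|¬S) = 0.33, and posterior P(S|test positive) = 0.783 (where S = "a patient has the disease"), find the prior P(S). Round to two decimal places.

In odds form, posterior odds = prior odds × likelihood ratio, so prior odds = posterior odds ÷ LR.
Posterior odds = 0.783/(1−0.783) = 3.6083. LR = 0.67/0.33 = 2.0303.
Prior odds = 3.6083/2.0303 = 1.7772, so P(S) = 1.7772/(1+1.7772) ≈ 0.64.

P(S) = 0.64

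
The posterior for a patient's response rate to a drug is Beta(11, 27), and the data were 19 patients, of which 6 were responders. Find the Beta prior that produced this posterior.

Beta(5, 14)

Beta is conjugate to the binomial likelihood: posterior = Beta(α+s, β+f).
Subtract the data counts: 11−6=5, 27−13=14.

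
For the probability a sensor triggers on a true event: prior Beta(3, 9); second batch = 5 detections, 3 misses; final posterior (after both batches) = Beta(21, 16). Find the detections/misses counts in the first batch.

13 detections and 4 misses

Sequential conjugate updates are equivalent to a single update on the pooled data, so total successes = posterior α − prior α and total failures = posterior β − prior β.
Total across both batches: 21−3=18 detections, 16−9=7 misses.
Subtract the second batch: 18−5=13 detections and 7−3=4 misses.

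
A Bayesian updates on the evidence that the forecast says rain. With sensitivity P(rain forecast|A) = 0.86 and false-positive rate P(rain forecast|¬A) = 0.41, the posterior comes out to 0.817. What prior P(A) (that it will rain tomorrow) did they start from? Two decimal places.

P(A) = 0.68

Bayes' rule in odds form gives O(A|E) = O(A)·[P(E|A)/P(E|¬A)], hence O(A) = O(A|E)/LR.
Posterior odds = 0.817/(1−0.817) = 4.4645. LR = 0.86/0.41 = 2.0976.
Prior odds = 4.4645/2.0976 = 2.1284, so P(A) = 2.1284/(1+2.1284) ≈ 0.68.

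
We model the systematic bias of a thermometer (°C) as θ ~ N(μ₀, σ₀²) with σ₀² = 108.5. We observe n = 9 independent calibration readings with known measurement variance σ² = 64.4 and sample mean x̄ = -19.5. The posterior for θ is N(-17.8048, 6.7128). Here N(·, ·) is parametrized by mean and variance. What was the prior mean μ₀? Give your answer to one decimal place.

The posterior mean is a precision-weighted average: μ_n = (τ₀μ₀ + τ_data·x̄)/(τ₀+τ_data), with τ₀=1/σ₀² and τ_data=n/σ².
Here τ₀ = 1/108.5 = 0.009217 and τ_data = 9/64.4 = 0.139752, so τ_n = 0.148969.
Rearranging for μ₀: μ₀ = (μ_n·τ_n − τ_data·x̄)/τ₀ = (-17.8048·0.148969 − 0.139752·-19.5) / 0.009217 = 0.072801/0.009217 ≈ 7.9.

μ₀ = 7.9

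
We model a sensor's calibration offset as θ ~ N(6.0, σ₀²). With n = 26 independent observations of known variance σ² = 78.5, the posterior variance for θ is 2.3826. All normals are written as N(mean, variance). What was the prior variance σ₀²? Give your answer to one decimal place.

σ₀² = 11.3

Posterior precision equals prior precision plus data precision: 1/σ_n² = 1/σ₀² + n/σ².
So 1/σ₀² = 1/2.3826 − 26/78.5 = 0.419710 − 0.331210 = 0.088500.
Hence σ₀² = 1/0.088500 ≈ 11.3.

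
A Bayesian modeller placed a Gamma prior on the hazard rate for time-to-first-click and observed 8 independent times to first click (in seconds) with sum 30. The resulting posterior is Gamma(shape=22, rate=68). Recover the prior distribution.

Gamma–exponential conjugacy: posterior shape = α + n, posterior rate = β + Σtᵢ.
So α = 22 − 8 = 14 and β = 68 − 30 = 38.

Gamma(shape=14, rate=38)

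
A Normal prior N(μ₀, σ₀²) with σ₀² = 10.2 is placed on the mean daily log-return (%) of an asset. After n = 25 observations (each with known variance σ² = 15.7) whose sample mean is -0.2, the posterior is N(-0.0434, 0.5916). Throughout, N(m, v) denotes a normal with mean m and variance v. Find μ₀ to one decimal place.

The posterior mean is a precision-weighted average: μ_n = (τ₀μ₀ + τ_data·x̄)/(τ₀+τ_data), with τ₀=1/σ₀² and τ_data=n/σ².
Here τ₀ = 1/10.2 = 0.098039 and τ_data = 25/15.7 = 1.592357, so τ_n = 1.690396.
Rearranging for μ₀: μ₀ = (μ_n·τ_n − τ_data·x̄)/τ₀ = (-0.0434·1.690396 − 1.592357·-0.2) / 0.098039 = 0.245108/0.098039 ≈ 2.5.

μ₀ = 2.5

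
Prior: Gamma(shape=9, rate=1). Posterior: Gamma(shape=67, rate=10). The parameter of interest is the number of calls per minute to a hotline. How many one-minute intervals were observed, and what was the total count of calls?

A Gamma(α, β) prior (rate parametrization) on a Poisson rate with n observations summing to S gives posterior Gamma(α+S, β+n).
Matching: Σxᵢ = 67 − 9 = 58 and n = 10 − 1 = 9.

n = 9 one-minute intervals with total 58 calls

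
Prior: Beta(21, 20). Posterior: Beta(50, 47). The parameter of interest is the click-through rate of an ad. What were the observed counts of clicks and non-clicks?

29 clicks and 27 non-clicks

Under Beta–binomial conjugacy the posterior parameters are (α+s, β+f).
Match parameters: s=50−21=29, f=47−20=27.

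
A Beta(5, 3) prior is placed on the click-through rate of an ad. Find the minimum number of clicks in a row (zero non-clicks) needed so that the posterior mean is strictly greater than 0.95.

After k clicks and 0 non-clicks the posterior is Beta(5+k, 3), with mean (5+k)/(5+3+k).
Set (5+k)/(8+k) > 0.95 and solve: k > (0.95·8 − 5)/(1 − 0.95) = 52.000.
The smallest integer exceeding 52.000 is 53, and checking k=53: (58)/(61) = 0.9508 > 0.95.

k = 53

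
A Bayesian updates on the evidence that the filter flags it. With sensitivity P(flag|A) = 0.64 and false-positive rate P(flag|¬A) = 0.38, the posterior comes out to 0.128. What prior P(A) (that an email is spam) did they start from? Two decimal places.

Bayes' rule in odds form gives O(A|E) = O(A)·[P(E|A)/P(E|¬A)], hence O(A) = O(A|E)/LR.
Posterior odds = 0.128/(1−0.128) = 0.1468. LR = 0.64/0.38 = 1.6842.
Prior odds = 0.1468/1.6842 = 0.0872, so P(A) = 0.0872/(1+0.0872) ≈ 0.08.

P(A) = 0.08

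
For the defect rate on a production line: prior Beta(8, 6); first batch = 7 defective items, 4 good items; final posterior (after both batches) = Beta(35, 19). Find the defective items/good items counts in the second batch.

20 defective items and 9 good items

Sequential conjugate updates are equivalent to a single update on the pooled data, so total successes = posterior α − prior α and total failures = posterior β − prior β.
Total across both batches: 35−8=27 defective items, 19−6=13 good items.
Subtract the first batch: 27−7=20 defective items and 13−4=9 good items.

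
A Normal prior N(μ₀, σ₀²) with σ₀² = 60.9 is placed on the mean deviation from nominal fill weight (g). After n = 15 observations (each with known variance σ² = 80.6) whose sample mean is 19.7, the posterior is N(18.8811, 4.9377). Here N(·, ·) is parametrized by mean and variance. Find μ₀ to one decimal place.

The posterior mean is a precision-weighted average: μ_n = (τ₀μ₀ + τ_data·x̄)/(τ₀+τ_data), with τ₀=1/σ₀² and τ_data=n/σ².
Here τ₀ = 1/60.9 = 0.016420 and τ_data = 15/80.6 = 0.186104, so τ_n = 0.202524.
Rearranging for μ₀: μ₀ = (μ_n·τ_n − τ_data·x̄)/τ₀ = (18.8811·0.202524 − 0.186104·19.7) / 0.016420 = 0.157627/0.016420 ≈ 9.6.

μ₀ = 9.6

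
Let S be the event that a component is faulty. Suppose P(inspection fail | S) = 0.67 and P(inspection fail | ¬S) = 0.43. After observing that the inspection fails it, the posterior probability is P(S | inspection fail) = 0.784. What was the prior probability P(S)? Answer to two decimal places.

Bayes' rule in odds form gives O(S|E) = O(S)·[P(E|S)/P(E|¬S)], hence O(S) = O(S|E)/LR.
Posterior odds = 0.784/(1−0.784) = 3.6296. LR = 0.67/0.43 = 1.5581.
Prior odds = 3.6296/1.5581 = 2.3295, so P(S) = 2.3295/(1+2.3295) ≈ 0.70.

P(S) = 0.70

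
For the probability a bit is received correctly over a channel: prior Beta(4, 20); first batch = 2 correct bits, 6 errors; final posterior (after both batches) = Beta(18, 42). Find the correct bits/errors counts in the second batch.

12 correct bits and 16 errors

Sequential conjugate updates are equivalent to a single update on the pooled data, so total successes = posterior α − prior α and total failures = posterior β − prior β.
Total across both batches: 18−4=14 correct bits, 42−20=22 errors.
Subtract the first batch: 14−2=12 correct bits and 22−6=16 errors.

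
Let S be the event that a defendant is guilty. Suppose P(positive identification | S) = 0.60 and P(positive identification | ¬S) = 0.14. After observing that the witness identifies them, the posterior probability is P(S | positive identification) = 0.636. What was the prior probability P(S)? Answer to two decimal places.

Bayes' rule in odds form gives O(S|E) = O(S)·[P(E|S)/P(E|¬S)], hence O(S) = O(S|E)/LR.
Posterior odds = 0.636/(1−0.636) = 1.7473. LR = 0.60/0.14 = 4.2857.
Prior odds = 1.7473/4.2857 = 0.4077, so P(S) = 0.4077/(1+0.4077) ≈ 0.29.

P(S) = 0.29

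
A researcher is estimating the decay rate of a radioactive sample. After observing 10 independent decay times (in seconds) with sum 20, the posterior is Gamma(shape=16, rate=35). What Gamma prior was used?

Gamma(shape=6, rate=15)

Gamma–exponential conjugacy: posterior shape = α + n, posterior rate = β + Σtᵢ.
So α = 16 − 10 = 6 and β = 35 − 20 = 15.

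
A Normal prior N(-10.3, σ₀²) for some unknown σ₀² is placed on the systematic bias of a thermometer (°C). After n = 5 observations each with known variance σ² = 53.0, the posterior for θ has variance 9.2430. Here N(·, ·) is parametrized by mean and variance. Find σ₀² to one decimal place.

σ₀² = 72.2

For the Normal–Normal model with known σ², precisions add: τ_n = τ₀ + n/σ².
So 1/σ₀² = 1/9.2430 − 5/53.0 = 0.108190 − 0.094340 = 0.013850.
Hence σ₀² = 1/0.013850 ≈ 72.2.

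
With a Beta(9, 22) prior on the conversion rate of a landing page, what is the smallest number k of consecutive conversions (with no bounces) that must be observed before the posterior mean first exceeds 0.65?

After k conversions and 0 bounces the posterior is Beta(9+k, 22), with mean (9+k)/(9+22+k).
Set (9+k)/(31+k) > 0.65 and solve: k > (0.65·31 − 9)/(1 − 0.65) = 31.857.
The smallest integer exceeding 31.857 is 32.

k = 32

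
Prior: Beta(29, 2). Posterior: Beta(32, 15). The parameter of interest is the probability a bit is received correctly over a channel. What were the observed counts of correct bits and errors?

A Beta(a, b) prior with s successes and f failures in binomial data gives a Beta(a+s, b+f) posterior.
Match parameters: s=32−29=3, f=15−2=13.

3 correct bits and 13 errors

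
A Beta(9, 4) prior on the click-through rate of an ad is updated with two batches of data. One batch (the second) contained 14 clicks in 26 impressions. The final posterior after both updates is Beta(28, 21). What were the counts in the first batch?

5 clicks and 5 non-clicks

Sequential conjugate updates are equivalent to a single update on the pooled data, so total successes = posterior α − prior α and total failures = posterior β − prior β.
Total across both batches: 28−9=19 clicks, 21−4=17 non-clicks.
Subtract the second batch: 19−14=5 clicks and 17−12=5 non-clicks.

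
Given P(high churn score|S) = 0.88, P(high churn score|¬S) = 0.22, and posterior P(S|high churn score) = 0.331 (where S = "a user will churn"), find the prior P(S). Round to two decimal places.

In odds form, posterior odds = prior odds × likelihood ratio, so prior odds = posterior odds ÷ LR.
Posterior odds = 0.331/(1−0.331) = 0.4948. LR = 0.88/0.22 = 4.0000.
Prior odds = 0.4948/4.0000 = 0.1237, so P(S) = 0.1237/(1+0.1237) ≈ 0.11.

P(S) = 0.11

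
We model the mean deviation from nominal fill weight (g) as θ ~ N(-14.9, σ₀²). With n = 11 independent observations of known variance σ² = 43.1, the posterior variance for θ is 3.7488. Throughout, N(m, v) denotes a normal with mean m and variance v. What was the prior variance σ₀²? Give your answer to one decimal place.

Posterior precision equals prior precision plus data precision: 1/σ_n² = 1/σ₀² + n/σ².
So 1/σ₀² = 1/3.7488 − 11/43.1 = 0.266752 − 0.255220 = 0.011532.
Hence σ₀² = 1/0.011532 ≈ 86.7.

σ₀² = 86.7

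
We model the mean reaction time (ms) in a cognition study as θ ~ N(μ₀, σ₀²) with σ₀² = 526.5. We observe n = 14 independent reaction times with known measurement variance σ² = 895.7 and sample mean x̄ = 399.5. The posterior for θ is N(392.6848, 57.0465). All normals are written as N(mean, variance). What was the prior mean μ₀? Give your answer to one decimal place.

μ₀ = 336.6

With known observation variance, the Normal–Normal posterior has precision τ_n = τ₀ + n/σ² and mean μ_n = (τ₀μ₀ + (n/σ²)x̄)/τ_n.
Here τ₀ = 1/526.5 = 0.001899 and τ_data = 14/895.7 = 0.015630, so τ_n = 0.017529.
Rearranging for μ₀: μ₀ = (μ_n·τ_n − τ_data·x̄)/τ₀ = (392.6848·0.017529 − 0.015630·399.5) / 0.001899 = 0.639187/0.001899 ≈ 336.6.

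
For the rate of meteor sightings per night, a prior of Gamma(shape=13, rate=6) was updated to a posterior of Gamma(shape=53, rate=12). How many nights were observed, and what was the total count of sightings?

A Gamma(α, β) prior (rate parametrization) on a Poisson rate with n observations summing to S gives posterior Gamma(α+S, β+n).
Matching: Σxᵢ = 53 − 13 = 40 and n = 12 − 6 = 6.

n = 6 nights with total 40 sightings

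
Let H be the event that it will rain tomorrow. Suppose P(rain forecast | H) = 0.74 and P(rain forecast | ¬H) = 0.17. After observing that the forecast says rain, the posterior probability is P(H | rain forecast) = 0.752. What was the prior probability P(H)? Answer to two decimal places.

P(H) = 0.41

Bayes' rule in odds form gives O(H|E) = O(H)·[P(E|H)/P(E|¬H)], hence O(H) = O(H|E)/LR.
Posterior odds = 0.752/(1−0.752) = 3.0323. LR = 0.74/0.17 = 4.3529.
Prior odds = 3.0323/4.3529 = 0.6966, so P(H) = 0.6966/(1+0.6966) ≈ 0.41.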